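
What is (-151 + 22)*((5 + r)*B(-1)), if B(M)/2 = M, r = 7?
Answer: 3096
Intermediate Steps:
B(M) = 2*M
(-151 + 22)*((5 + r)*B(-1)) = (-151 + 22)*((5 + 7)*(2*(-1))) = -1548*(-2) = -129*(-24) = 3096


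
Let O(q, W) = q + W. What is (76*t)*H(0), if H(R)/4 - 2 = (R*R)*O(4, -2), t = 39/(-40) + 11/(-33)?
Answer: -11932/15 ≈ -795.47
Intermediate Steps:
O(q, W) = W + q
t = -157/120 (t = 39*(-1/40) + 11*(-1/33) = -39/40 - 1/3 = -157/120 ≈ -1.3083)
H(R) = 8 + 8*R**2 (H(R) = 8 + 4*((R*R)*(-2 + 4)) = 8 + 4*(R**2*2) = 8 + 4*(2*R**2) = 8 + 8*R**2)
(76*t)*H(0) = (76*(-157/120))*(8 + 8*0**2) = -2983*(8 + 8*0)/30 = -2983*(8 + 0)/30 = -2983/30*8 = -11932/15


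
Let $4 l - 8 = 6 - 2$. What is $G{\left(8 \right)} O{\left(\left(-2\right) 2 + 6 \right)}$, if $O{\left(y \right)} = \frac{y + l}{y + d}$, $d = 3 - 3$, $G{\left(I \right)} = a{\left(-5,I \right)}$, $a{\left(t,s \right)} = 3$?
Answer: $\frac{15}{2} \approx 7.5$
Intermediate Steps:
$l = 3$ ($l = 2 + \frac{6 - 2}{4} = 2 + \frac{1}{4} \cdot 4 = 2 + 1 = 3$)
$G{\left(I \right)} = 3$
$d = 0$ ($d = 3 - 3 = 0$)
$O{\left(y \right)} = \frac{3 + y}{y}$ ($O{\left(y \right)} = \frac{y + 3}{y + 0} = \frac{3 + y}{y}$)
$G{\left(8 \right)} O{\left(\left(-2\right) 2 + 6 \right)} = 3 \frac{3 + \left(\left(-2\right) 2 + 6\right)}{\left(-2\right) 2 + 6} = 3 \frac{3 + \left(-4 + 6\right)}{-4 + 6} = 3 \frac{3 + 2}{2} = 3 \cdot \frac{1}{2} \cdot 5 = 3 \cdot \frac{5}{2} = \frac{15}{2}$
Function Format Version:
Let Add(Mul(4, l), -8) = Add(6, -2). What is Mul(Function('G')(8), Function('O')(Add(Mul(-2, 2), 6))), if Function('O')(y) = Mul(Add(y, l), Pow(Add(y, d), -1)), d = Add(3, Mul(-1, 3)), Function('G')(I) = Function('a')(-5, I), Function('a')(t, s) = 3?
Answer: Rational(15, 2) ≈ 7.5000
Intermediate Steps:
l = 3 (l = Add(2, Mul(Rational(1, 4), Add(6, -2))) = Add(2, Mul(Rational(1, 4), 4)) = Add(2, 1) = 3)
Function('G')(I) = 3
d = 0 (d = Add(3, -3) = 0)
Function('O')(y) = Mul(Pow(y, -1), Add(3, y)) (Function('O')(y) = Mul(Add(y, 3), Pow(Add(y, 0), -1)) = Mul(Add(3, y), Pow(y, -1)) = Mul(Pow(y, -1), Add(3, y)))
Mul(Function('G')(8), Function('O')(Add(Mul(-2, 2), 6))) = Mul(3, Mul(Pow(Add(Mul(-2, 2), 6), -1), Add(3, Add(Mul(-2, 2), 6)))) = Mul(3, Mul(Pow(Add(-4, 6), -1), Add(3, Add(-4, 6)))) = Mul(3, Mul(Pow(2, -1), Add(3, 2))) = Mul(3, Mul(Rational(1, 2), 5)) = Mul(3, Rational(5, 2)) = Rational(15, 2)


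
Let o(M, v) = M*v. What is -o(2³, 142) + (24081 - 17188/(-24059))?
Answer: 552050943/24059 ≈ 22946.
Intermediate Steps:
-o(2³, 142) + (24081 - 17188/(-24059)) = -2³*142 + (24081 - 17188/(-24059)) = -8*142 + (24081 - 17188*(-1)/24059) = -1*1136 + (24081 - 1*(-17188/24059)) = -1136 + (24081 + 17188/24059) = -1136 + 579381967/24059 = 552050943/24059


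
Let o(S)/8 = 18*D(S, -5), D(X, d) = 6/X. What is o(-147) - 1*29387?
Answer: -1440251/49 ≈ -29393.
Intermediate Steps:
o(S) = 864/S (o(S) = 8*(18*(6/S)) = 8*(108/S) = 864/S)
o(-147) - 1*29387 = 864/(-147) - 1*29387 = 864*(-1/147) - 29387 = -288/49 - 29387 = -1440251/49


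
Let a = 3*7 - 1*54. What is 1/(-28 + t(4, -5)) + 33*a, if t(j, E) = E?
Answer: -35938/33 ≈ -1089.0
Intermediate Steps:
a = -33 (a = 21 - 54 = -33)
1/(-28 + t(4, -5)) + 33*a = 1/(-28 - 5) + 33*(-33) = 1/(-33) - 1089 = -1/33 - 1089 = -35938/33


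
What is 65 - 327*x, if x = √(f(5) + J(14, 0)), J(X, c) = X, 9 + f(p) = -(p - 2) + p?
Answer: 65 - 327*√7 ≈ -800.16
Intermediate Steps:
f(p) = -7 (f(p) = -9 + (-(p - 2) + p) = -9 + (-(-2 + p) + p) = -9 + ((2 - p) + p) = -9 + 2 = -7)
x = √7 (x = √(-7 + 14) = √7 ≈ 2.6458)
65 - 327*x = 65 - 327*√7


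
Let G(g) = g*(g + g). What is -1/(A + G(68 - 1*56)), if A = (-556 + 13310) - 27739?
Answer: 1/14697 ≈ 6.8041e-5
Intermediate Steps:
G(g) = 2*g**2 (G(g) = g*(2*g) = 2*g**2)
A = -14985 (A = 12754 - 27739 = -14985)
-1/(A + G(68 - 1*56)) = -1/(-14985 + 2*(68 - 1*56)**2) = -1/(-14985 + 2*(68 - 56)**2) = -1/(-14985 + 2*12**2) = -1/(-14985 + 2*144) = -1/(-14985 + 288) = -1/(-14697) = -1*(-1/14697) = 1/14697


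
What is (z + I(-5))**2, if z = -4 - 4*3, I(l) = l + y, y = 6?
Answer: 225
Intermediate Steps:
I(l) = 6 + l (I(l) = l + 6 = 6 + l)
z = -16 (z = -4 - 12 = -16)
(z + I(-5))**2 = (-16 + (6 - 5))**2 = (-16 + 1)**2 = (-15)**2 = 225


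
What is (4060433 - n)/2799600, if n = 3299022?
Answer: 761411/2799600 ≈ 0.27197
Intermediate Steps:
(4060433 - n)/2799600 = (4060433 - 1*3299022)/2799600 = (4060433 - 3299022)*(1/2799600) = 761411*(1/2799600) = 761411/2799600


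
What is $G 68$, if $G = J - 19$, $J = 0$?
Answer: $-1292$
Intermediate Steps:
$G = -19$ ($G = 0 - 19 = -19$)
$G 68 = \left(-19\right) 68 = -1292$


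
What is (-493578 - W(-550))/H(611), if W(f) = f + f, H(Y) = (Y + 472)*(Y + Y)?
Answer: -246239/661713 ≈ -0.37212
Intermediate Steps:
H(Y) = 2*Y*(472 + Y) (H(Y) = (472 + Y)*(2*Y) = 2*Y*(472 + Y))
W(f) = 2*f
(-493578 - W(-550))/H(611) = (-493578 - 2*(-550))/((2*611*(472 + 611))) = (-493578 - 1*(-1100))/((2*611*1083)) = (-493578 + 1100)/1323426 = -492478*1/1323426 = -246239/661713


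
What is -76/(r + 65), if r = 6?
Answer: -76/71 ≈ -1.0704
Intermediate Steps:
-76/(r + 65) = -76/(6 + 65) = -76/71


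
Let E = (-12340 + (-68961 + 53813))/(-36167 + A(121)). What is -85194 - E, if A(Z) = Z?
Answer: -1535465206/18023 ≈ -85195.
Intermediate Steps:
E = 13744/18023 (E = (-12340 + (-68961 + 53813))/(-36167 + 121) = (-12340 - 15148)/(-36046) = -27488*(-1/36046) = 13744/18023 ≈ 0.76258)
-85194 - E = -85194 - 1*13744/18023 = -85194 - 13744/18023 = -1535465206/18023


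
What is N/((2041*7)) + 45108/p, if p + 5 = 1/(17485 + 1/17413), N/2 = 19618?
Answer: -21795112877509796/2416589087731 ≈ -9019.0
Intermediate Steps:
N = 39236 (N = 2*19618 = 39236)
p = -1522314117/304466306 (p = -5 + 1/(17485 + 1/17413) = -5 + 1/(304466306/17413) = -5 + 17413/304466306 = -1522314117/304466306 ≈ -4.9999)
N/((2041*7)) + 45108/p = 39236/((2041*7)) + 45108/(-1522314117/304466306) = 39236/14287 + 45108*(-304466306/1522314117) = 39236*(1/14287) - 1525985125672/169146013 = 39236/14287 - 1525985125672/169146013 = -21795112877509796/2416589087731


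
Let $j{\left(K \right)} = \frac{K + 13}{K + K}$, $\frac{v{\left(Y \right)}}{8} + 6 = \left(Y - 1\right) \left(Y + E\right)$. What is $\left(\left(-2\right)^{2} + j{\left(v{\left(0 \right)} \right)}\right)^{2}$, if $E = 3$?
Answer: $\frac{403225}{20736} \approx 19.446$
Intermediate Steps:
$v{\left(Y \right)} = -48 + 8 \left(-1 + Y\right) \left(3 + Y\right)$ ($v{\left(Y \right)} = -48 + 8 \left(Y - 1\right) \left(Y + 3\right) = -48 + 8 \left(-1 + Y\right) \left(3 + Y\right)$)
$j{\left(K \right)} = \frac{13 + K}{2 K}$
$\left(\left(-2\right)^{2} + j{\left(v{\left(0 \right)} \right)}\right)^{2} = \left(\left(-2\right)^{2} + \frac{13 + \left(-72 + 8 \cdot 0^{2} + 16 \cdot 0\right)}{2 \left(-72 + 8 \cdot 0^{2} + 16 \cdot 0\right)}\right)^{2} = \left(4 + \frac{13 + \left(-72 + 8 \cdot 0 + 0\right)}{2 \left(-72 + 8 \cdot 0 + 0\right)}\right)^{2} = \left(4 + \frac{13 + \left(-72 + 0 + 0\right)}{2 \left(-72 + 0 + 0\right)}\right)^{2} = \left(4 + \frac{13 - 72}{2 \left(-72\right)}\right)^{2} = \left(4 + \frac{1}{2} \left(- \frac{1}{72}\right) \left(-59\right)\right)^{2} = \left(4 + \frac{59}{144}\right)^{2} = \left(\frac{635}{144}\right)^{2} = \frac{403225}{20736}$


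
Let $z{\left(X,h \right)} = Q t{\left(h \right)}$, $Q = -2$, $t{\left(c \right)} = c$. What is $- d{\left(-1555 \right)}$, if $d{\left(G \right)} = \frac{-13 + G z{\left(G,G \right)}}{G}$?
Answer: $- \frac{4836063}{1555} \approx -3110.0$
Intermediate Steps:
$z{\left(X,h \right)} = - 2 h$
$d{\left(G \right)} = \frac{-13 - 2 G^{2}}{G}$ ($d{\left(G \right)} = \frac{-13 + G \left(- 2 G\right)}{G} = \frac{-13 - 2 G^{2}}{G}$)
$- d{\left(-1555 \right)} = - (- \frac{13}{-1555} - -3110) = - (\left(-13\right) \left(- \frac{1}{1555}\right) + 3110) = - (\frac{13}{1555} + 3110) = \left(-1\right) \frac{4836063}{1555} = - \frac{4836063}{1555}$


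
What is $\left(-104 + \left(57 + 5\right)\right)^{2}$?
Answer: $1764$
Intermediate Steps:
$\left(-104 + \left(57 + 5\right)\right)^{2} = \left(-104 + 62\right)^{2} = \left(-42\right)^{2} = 1764$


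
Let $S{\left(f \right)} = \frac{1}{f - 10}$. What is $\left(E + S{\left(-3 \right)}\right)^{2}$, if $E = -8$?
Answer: $\frac{11025}{169} \approx 65.237$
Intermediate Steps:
$S{\left(f \right)} = \frac{1}{-10 + f}$
$\left(E + S{\left(-3 \right)}\right)^{2} = \left(-8 + \frac{1}{-10 - 3}\right)^{2} = \left(-8 + \frac{1}{-13}\right)^{2} = \left(-8 - \frac{1}{13}\right)^{2} = \left(- \frac{105}{13}\right)^{2} = \frac{11025}{169}$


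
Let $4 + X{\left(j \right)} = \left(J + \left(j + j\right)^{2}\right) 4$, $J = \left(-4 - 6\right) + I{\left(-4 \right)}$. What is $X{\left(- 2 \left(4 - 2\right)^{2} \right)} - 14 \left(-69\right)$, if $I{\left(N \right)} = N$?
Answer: $1930$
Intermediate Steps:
$J = -14$ ($J = \left(-4 - 6\right) - 4 = -10 - 4 = -14$)
$X{\left(j \right)} = -60 + 16 j^{2}$ ($X{\left(j \right)} = -4 + \left(-14 + \left(j + j\right)^{2}\right) 4 = -4 + \left(-14 + \left(2 j\right)^{2}\right) 4 = -4 + \left(-14 + 4 j^{2}\right) 4 = -4 + \left(-56 + 16 j^{2}\right) = -60 + 16 j^{2}$)
$X{\left(- 2 \left(4 - 2\right)^{2} \right)} - 14 \left(-69\right) = \left(-60 + 16 \left(- 2 \left(4 - 2\right)^{2}\right)^{2}\right) - 14 \left(-69\right) = \left(-60 + 16 \left(- 2 \cdot 2^{2}\right)^{2}\right) - -966 = \left(-60 + 16 \left(\left(-2\right) 4\right)^{2}\right) + 966 = \left(-60 + 16 \left(-8\right)^{2}\right) + 966 = \left(-60 + 16 \cdot 64\right) + 966 = \left(-60 + 1024\right) + 966 = 964 + 966 = 1930$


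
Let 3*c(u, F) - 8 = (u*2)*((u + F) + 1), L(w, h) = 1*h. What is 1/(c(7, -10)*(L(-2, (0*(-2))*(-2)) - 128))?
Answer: 3/2560 ≈ 0.0011719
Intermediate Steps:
L(w, h) = h
c(u, F) = 8/3 + 2*u*(1 + F + u)/3 (c(u, F) = 8/3 + ((u*2)*((u + F) + 1))/3 = 8/3 + ((2*u)*((F + u) + 1))/3 = 8/3 + ((2*u)*(1 + F + u))/3 = 8/3 + (2*u*(1 + F + u))/3 = 8/3 + 2*u*(1 + F + u)/3)
1/(c(7, -10)*(L(-2, (0*(-2))*(-2)) - 128)) = 1/((8/3 + (2/3)*7 + (2/3)*7**2 + (2/3)*(-10)*7)*((0*(-2))*(-2) - 128)) = 1/((8/3 + 14/3 + (2/3)*49 - 140/3)*(0*(-2) - 128)) = 1/((8/3 + 14/3 + 98/3 - 140/3)*(0 - 128)) = 1/(-20/3*(-128)) = 1/(2560/3) = 3/2560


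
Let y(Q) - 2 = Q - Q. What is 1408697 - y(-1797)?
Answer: 1408695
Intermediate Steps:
y(Q) = 2 (y(Q) = 2 + (Q - Q) = 2 + 0 = 2)
1408697 - y(-1797) = 1408697 - 1*2 = 1408697 - 2 = 1408695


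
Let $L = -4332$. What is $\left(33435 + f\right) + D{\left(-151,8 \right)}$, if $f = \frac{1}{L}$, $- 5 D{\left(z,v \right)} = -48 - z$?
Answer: $\frac{723755899}{21660} \approx 33414.0$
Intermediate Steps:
$D{\left(z,v \right)} = \frac{48}{5} + \frac{z}{5}$ ($D{\left(z,v \right)} = - \frac{-48 - z}{5} = \frac{48}{5} + \frac{z}{5}$)
$f = - \frac{1}{4332}$ ($f = \frac{1}{-4332} = - \frac{1}{4332} \approx -0.00023084$)
$\left(33435 + f\right) + D{\left(-151,8 \right)} = \left(33435 - \frac{1}{4332}\right) + \left(\frac{48}{5} + \frac{1}{5} \left(-151\right)\right) = \frac{144840419}{4332} + \left(\frac{48}{5} - \frac{151}{5}\right) = \frac{144840419}{4332} - \frac{103}{5} = \frac{723755899}{21660}$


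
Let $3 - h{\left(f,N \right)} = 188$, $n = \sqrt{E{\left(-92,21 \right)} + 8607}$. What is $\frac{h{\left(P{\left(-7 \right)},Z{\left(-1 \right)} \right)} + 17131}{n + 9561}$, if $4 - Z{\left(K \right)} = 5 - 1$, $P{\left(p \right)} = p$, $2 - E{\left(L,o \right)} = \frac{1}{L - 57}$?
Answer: $\frac{24141085194}{13619212687} - \frac{16946 \sqrt{191128558}}{13619212687} \approx 1.7554$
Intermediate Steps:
$E{\left(L,o \right)} = 2 - \frac{1}{-57 + L}$ ($E{\left(L,o \right)} = 2 - \frac{1}{L - 57} = 2 - \frac{1}{-57 + L}$)
$Z{\left(K \right)} = 0$ ($Z{\left(K \right)} = 4 - \left(5 - 1\right) = 4 - 4 = 0$)
$n = \frac{\sqrt{191128558}}{149}$ ($n = \sqrt{\frac{-115 + 2 \left(-92\right)}{-57 - 92} + 8607} = \sqrt{\frac{-115 - 184}{-149} + 8607} = \sqrt{\left(- \frac{1}{149}\right) \left(-299\right) + 8607} = \sqrt{\frac{299}{149} + 8607} = \sqrt{\frac{1282742}{149}} = \frac{\sqrt{191128558}}{149} \approx 92.785$)
$h{\left(f,N \right)} = -185$ ($h{\left(f,N \right)} = 3 - 188 = -185$)
$\frac{h{\left(P{\left(-7 \right)},Z{\left(-1 \right)} \right)} + 17131}{n + 9561} = \frac{-185 + 17131}{\frac{\sqrt{191128558}}{149} + 9561} = \frac{16946}{9561 + \frac{\sqrt{191128558}}{149}}$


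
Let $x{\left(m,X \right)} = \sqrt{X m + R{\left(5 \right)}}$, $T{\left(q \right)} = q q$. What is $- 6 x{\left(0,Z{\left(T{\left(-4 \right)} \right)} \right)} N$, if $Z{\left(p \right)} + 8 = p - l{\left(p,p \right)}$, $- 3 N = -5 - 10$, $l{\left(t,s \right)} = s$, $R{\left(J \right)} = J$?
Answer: $- 30 \sqrt{5} \approx -67.082$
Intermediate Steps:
$T{\left(q \right)} = q^{2}$
$N = 5$ ($N = - \frac{-5 - 10}{3} = \left(- \frac{1}{3}\right) \left(-15\right) = 5$)
$Z{\left(p \right)} = -8$ ($Z{\left(p \right)} = -8 + \left(p - p\right) = -8 + 0 = -8$)
$x{\left(m,X \right)} = \sqrt{5 + X m}$ ($x{\left(m,X \right)} = \sqrt{X m + 5} = \sqrt{5 + X m}$)
$- 6 x{\left(0,Z{\left(T{\left(-4 \right)} \right)} \right)} N = - 6 \sqrt{5 - 0} \cdot 5 = - 6 \sqrt{5 + 0} \cdot 5 = - 6 \sqrt{5} \cdot 5 = - 30 \sqrt{5}$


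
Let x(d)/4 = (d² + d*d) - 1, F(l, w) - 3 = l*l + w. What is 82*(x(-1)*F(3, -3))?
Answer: 2952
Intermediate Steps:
F(l, w) = 3 + w + l² (F(l, w) = 3 + (l*l + w) = 3 + (l² + w) = 3 + (w + l²) = 3 + w + l²)
x(d) = -4 + 8*d² (x(d) = 4*((d² + d*d) - 1) = 4*((d² + d²) - 1) = 4*(2*d² - 1) = 4*(-1 + 2*d²) = -4 + 8*d²)
82*(x(-1)*F(3, -3)) = 82*((-4 + 8*(-1)²)*(3 - 3 + 3²)) = 82*((-4 + 8*1)*(3 - 3 + 9)) = 82*((-4 + 8)*9) = 82*(4*9) = 82*36 = 2952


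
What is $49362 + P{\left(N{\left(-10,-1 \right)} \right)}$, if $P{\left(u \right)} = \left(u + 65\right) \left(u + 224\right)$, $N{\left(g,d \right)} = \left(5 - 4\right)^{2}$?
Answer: $64212$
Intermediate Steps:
$N{\left(g,d \right)} = 1$ ($N{\left(g,d \right)} = 1^{2} = 1$)
$P{\left(u \right)} = \left(65 + u\right) \left(224 + u\right)$
$49362 + P{\left(N{\left(-10,-1 \right)} \right)} = 49362 + \left(14560 + 1^{2} + 289 \cdot 1\right) = 49362 + \left(14560 + 1 + 289\right) = 49362 + 14850 = 64212$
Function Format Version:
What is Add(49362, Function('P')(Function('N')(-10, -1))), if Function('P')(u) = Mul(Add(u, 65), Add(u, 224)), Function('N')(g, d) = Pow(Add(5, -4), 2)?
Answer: 64212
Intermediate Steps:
Function('N')(g, d) = 1 (Function('N')(g, d) = Pow(1, 2) = 1)
Function('P')(u) = Mul(Add(65, u), Add(224, u))
Add(49362, Function('P')(Function('N')(-10, -1))) = Add(49362, Add(14560, Pow(1, 2), Mul(289, 1))) = Add(49362, Add(14560, 1, 289)) = Add(49362, 14850) = 64212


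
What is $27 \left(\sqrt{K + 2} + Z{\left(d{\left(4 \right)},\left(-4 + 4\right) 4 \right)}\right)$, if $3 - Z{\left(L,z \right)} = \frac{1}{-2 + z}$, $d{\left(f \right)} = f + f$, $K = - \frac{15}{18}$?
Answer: $\frac{189}{2} + \frac{9 \sqrt{42}}{2} \approx 123.66$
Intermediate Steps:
$K = - \frac{5}{6}$ ($K = \left(-15\right) \frac{1}{18} = - \frac{5}{6} \approx -0.83333$)
$d{\left(f \right)} = 2 f$
$Z{\left(L,z \right)} = 3 - \frac{1}{-2 + z}$
$27 \left(\sqrt{K + 2} + Z{\left(d{\left(4 \right)},\left(-4 + 4\right) 4 \right)}\right) = 27 \left(\sqrt{- \frac{5}{6} + 2} + \frac{-7 + 3 \left(-4 + 4\right) 4}{-2 + \left(-4 + 4\right) 4}\right) = 27 \left(\sqrt{\frac{7}{6}} + \frac{-7 + 3 \cdot 0 \cdot 4}{-2 + 0 \cdot 4}\right) = 27 \left(\frac{\sqrt{42}}{6} + \frac{-7 + 3 \cdot 0}{-2 + 0}\right) = 27 \left(\frac{\sqrt{42}}{6} + \frac{-7 + 0}{-2}\right) = 27 \left(\frac{\sqrt{42}}{6} - - \frac{7}{2}\right) = 27 \left(\frac{\sqrt{42}}{6} + \frac{7}{2}\right) = 27 \left(\frac{7}{2} + \frac{\sqrt{42}}{6}\right) = \frac{189}{2} + \frac{9 \sqrt{42}}{2}$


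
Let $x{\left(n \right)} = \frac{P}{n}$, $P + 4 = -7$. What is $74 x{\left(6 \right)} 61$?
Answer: $- \frac{24827}{3} \approx -8275.7$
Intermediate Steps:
$P = -11$ ($P = -4 - 7 = -11$)
$x{\left(n \right)} = - \frac{11}{n}$
$74 x{\left(6 \right)} 61 = 74 \left(- \frac{11}{6}\right) 61 = \left(- \frac{407}{3}\right) 61 = - \frac{24827}{3}$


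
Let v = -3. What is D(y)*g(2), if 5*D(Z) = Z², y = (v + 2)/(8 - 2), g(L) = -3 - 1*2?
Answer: -1/36 ≈ -0.027778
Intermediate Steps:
g(L) = -5 (g(L) = -3 - 2 = -5)
y = -⅙ (y = (-3 + 2)/(8 - 2) = -1/6 = -1*⅙ = -⅙ ≈ -0.16667)
D(Z) = Z²/5
D(y)*g(2) = ((-⅙)²/5)*(-5) = ((⅕)*(1/36))*(-5) = (1/180)*(-5) = -1/36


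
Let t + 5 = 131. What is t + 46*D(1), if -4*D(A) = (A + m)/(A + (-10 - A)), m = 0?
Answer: 2543/20 ≈ 127.15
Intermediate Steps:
t = 126 (t = -5 + 131 = 126)
D(A) = A/40 (D(A) = -(A + 0)/(4*(A + (-10 - A))) = -A/(4*(-10)) = -A*(-1)/(4*10) = -(-1)*A/40 = A/40)
t + 46*D(1) = 126 + 46*((1/40)*1) = 126 + 46*(1/40) = 126 + 23/20 = 2543/20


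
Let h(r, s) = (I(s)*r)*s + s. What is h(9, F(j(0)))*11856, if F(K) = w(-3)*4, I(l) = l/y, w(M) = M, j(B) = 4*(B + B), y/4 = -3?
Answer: -1422720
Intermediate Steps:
y = -12 (y = 4*(-3) = -12)
j(B) = 8*B (j(B) = 4*(2*B) = 8*B)
I(l) = -l/12 (I(l) = l/(-12) = l*(-1/12) = -l/12)
F(K) = -12 (F(K) = -3*4 = -12)
h(r, s) = s - r*s²/12 (h(r, s) = ((-s/12)*r)*s + s = (-r*s/12)*s + s = -r*s²/12 + s = s - r*s²/12)
h(9, F(j(0)))*11856 = ((1/12)*(-12)*(12 - 1*9*(-12)))*11856 = ((1/12)*(-12)*(12 + 108))*11856 = ((1/12)*(-12)*120)*11856 = -120*11856 = -1422720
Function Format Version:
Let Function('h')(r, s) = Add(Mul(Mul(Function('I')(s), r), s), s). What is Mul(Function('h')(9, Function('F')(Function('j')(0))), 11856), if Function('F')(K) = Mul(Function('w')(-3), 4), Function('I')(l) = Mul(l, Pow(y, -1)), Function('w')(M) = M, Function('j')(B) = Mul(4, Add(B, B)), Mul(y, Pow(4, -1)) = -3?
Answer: -1422720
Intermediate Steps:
y = -12 (y = Mul(4, -3) = -12)
Function('j')(B) = Mul(8, B) (Function('j')(B) = Mul(4, Mul(2, B)) = Mul(8, B))
Function('I')(l) = Mul(Rational(-1, 12), l) (Function('I')(l) = Mul(l, Pow(-12, -1)) = Mul(l, Rational(-1, 12)) = Mul(Rational(-1, 12), l))
Function('F')(K) = -12 (Function('F')(K) = Mul(-3, 4) = -12)
Function('h')(r, s) = Add(s, Mul(Rational(-1, 12), r, Pow(s, 2))) (Function('h')(r, s) = Add(Mul(Mul(Mul(Rational(-1, 12), s), r), s), s) = Add(Mul(Mul(Rational(-1, 12), r, s), s), s) = Add(Mul(Rational(-1, 12), r, Pow(s, 2)), s) = Add(s, Mul(Rational(-1, 12), r, Pow(s, 2))))
Mul(Function('h')(9, Function('F')(Function('j')(0))), 11856) = Mul(Mul(Rational(1, 12), -12, Add(12, Mul(-1, 9, -12))), 11856) = Mul(Mul(Rational(1, 12), -12, Add(12, 108)), 11856) = Mul(Mul(Rational(1, 12), -12, 120), 11856) = Mul(-120, 11856) = -1422720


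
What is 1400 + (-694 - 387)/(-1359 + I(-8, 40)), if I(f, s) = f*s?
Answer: 102247/73 ≈ 1400.6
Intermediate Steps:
1400 + (-694 - 387)/(-1359 + I(-8, 40)) = 1400 + (-694 - 387)/(-1359 - 8*40) = 1400 - 1081/(-1359 - 320) = 1400 - 1081/(-1679) = 1400 - 1081*(-1/1679) = 1400 + 47/73 = 102247/73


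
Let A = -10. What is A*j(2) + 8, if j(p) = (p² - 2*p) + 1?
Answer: -2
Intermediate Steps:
j(p) = 1 + p² - 2*p
A*j(2) + 8 = -10*(1 + 2² - 2*2) + 8 = -10*(1 + 4 - 4) + 8 = -10*1 + 8 = -10 + 8 = -2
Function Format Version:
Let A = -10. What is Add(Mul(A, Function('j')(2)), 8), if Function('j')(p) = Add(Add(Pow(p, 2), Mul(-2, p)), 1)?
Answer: -2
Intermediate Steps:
Function('j')(p) = Add(1, Pow(p, 2), Mul(-2, p))
Add(Mul(A, Function('j')(2)), 8) = Add(Mul(-10, Add(1, Pow(2, 2), Mul(-2, 2))), 8) = Add(Mul(-10, Add(1, 4, -4)), 8) = Add(Mul(-10, 1), 8) = Add(-10, 8) = -2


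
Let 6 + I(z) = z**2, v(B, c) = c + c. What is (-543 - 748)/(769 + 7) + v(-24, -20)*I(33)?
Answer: -33617611/776 ≈ -43322.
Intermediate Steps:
v(B, c) = 2*c
I(z) = -6 + z**2
(-543 - 748)/(769 + 7) + v(-24, -20)*I(33) = (-543 - 748)/(769 + 7) + (2*(-20))*(-6 + 33**2) = -1291/776 - 40*(-6 + 1089) = -1291*1/776 - 40*1083 = -1291/776 - 43320 = -33617611/776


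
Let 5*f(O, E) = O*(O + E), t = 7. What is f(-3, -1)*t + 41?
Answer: 289/5 ≈ 57.800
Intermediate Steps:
f(O, E) = O*(E + O)/5 (f(O, E) = (O*(O + E))/5 = (O*(E + O))/5 = O*(E + O)/5)
f(-3, -1)*t + 41 = ((⅕)*(-3)*(-1 - 3))*7 + 41 = ((⅕)*(-3)*(-4))*7 + 41 = (12/5)*7 + 41 = 84/5 + 41 = 289/5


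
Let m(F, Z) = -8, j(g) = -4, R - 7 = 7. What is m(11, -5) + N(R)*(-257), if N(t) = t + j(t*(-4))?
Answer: -2578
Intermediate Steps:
R = 14 (R = 7 + 7 = 14)
N(t) = -4 + t (N(t) = t - 4 = -4 + t)
m(11, -5) + N(R)*(-257) = -8 + (-4 + 14)*(-257) = -8 + 10*(-257) = -8 - 2570 = -2578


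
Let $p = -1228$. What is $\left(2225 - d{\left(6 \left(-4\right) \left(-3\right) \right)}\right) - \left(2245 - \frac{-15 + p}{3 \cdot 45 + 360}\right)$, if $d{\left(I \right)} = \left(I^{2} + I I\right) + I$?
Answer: $- \frac{470813}{45} \approx -10463.0$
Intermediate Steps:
$d{\left(I \right)} = I + 2 I^{2}$ ($d{\left(I \right)} = \left(I^{2} + I^{2}\right) + I = 2 I^{2} + I = I + 2 I^{2}$)
$\left(2225 - d{\left(6 \left(-4\right) \left(-3\right) \right)}\right) - \left(2245 - \frac{-15 + p}{3 \cdot 45 + 360}\right) = \left(2225 - 6 \left(-4\right) \left(-3\right) \left(1 + 2 \cdot 6 \left(-4\right) \left(-3\right)\right)\right) - \left(2245 - \frac{-15 - 1228}{3 \cdot 45 + 360}\right) = \left(2225 - \left(-24\right) \left(-3\right) \left(1 + 2 \left(\left(-24\right) \left(-3\right)\right)\right)\right) - \left(2245 - - \frac{1243}{135 + 360}\right) = \left(2225 - 72 \left(1 + 2 \cdot 72\right)\right) - \left(2245 - - \frac{1243}{495}\right) = \left(2225 - 72 \left(1 + 144\right)\right) - \left(2245 - \left(-1243\right) \frac{1}{495}\right) = \left(2225 - 72 \cdot 145\right) - \left(2245 - - \frac{113}{45}\right) = \left(2225 - 10440\right) - \left(2245 + \frac{113}{45}\right) = \left(2225 - 10440\right) - \frac{101138}{45} = -8215 - \frac{101138}{45} = - \frac{470813}{45}$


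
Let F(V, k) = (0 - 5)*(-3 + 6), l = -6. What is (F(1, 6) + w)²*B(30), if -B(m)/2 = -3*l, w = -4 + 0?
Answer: -12996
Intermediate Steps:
F(V, k) = -15 (F(V, k) = -5*3 = -15)
w = -4
B(m) = -36 (B(m) = -(-6)*(-6) = -2*18 = -36)
(F(1, 6) + w)²*B(30) = (-15 - 4)²*(-36) = (-19)²*(-36) = 361*(-36) = -12996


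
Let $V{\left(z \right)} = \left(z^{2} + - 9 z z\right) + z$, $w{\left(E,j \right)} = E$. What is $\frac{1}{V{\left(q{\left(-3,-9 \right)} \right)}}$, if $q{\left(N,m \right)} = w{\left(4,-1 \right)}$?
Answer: $- \frac{1}{124} \approx -0.0080645$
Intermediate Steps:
$q{\left(N,m \right)} = 4$
$V{\left(z \right)} = z - 8 z^{2}$ ($V{\left(z \right)} = \left(z^{2} - 9 z^{2}\right) + z = - 8 z^{2} + z = z - 8 z^{2}$)
$\frac{1}{V{\left(q{\left(-3,-9 \right)} \right)}} = \frac{1}{4 \left(1 - 32\right)} = \frac{1}{4 \left(-31\right)} = \frac{1}{-124} = - \frac{1}{124}$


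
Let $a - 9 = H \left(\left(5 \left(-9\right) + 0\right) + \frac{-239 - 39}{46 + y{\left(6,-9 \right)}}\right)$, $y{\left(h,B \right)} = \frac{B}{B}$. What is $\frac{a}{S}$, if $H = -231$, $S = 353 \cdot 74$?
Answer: $\frac{276603}{613867} \approx 0.45059$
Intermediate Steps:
$y{\left(h,B \right)} = 1$
$S = 26122$
$a = \frac{553206}{47}$ ($a = 9 - 231 \left(\left(5 \left(-9\right) + 0\right) + \frac{-239 - 39}{46 + 1}\right) = 9 - 231 \left(\left(-45 + 0\right) - \frac{278}{47}\right) = 9 - 231 \left(-45 - \frac{278}{47}\right) = 9 - - \frac{552783}{47} = 9 + \frac{552783}{47} = \frac{553206}{47} \approx 11770.0$)
$\frac{a}{S} = \frac{553206}{47 \cdot 26122} = \frac{553206}{47} \cdot \frac{1}{26122} = \frac{276603}{613867}$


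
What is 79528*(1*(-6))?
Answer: -477168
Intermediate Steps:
79528*(1*(-6)) = 79528*(-6) = -477168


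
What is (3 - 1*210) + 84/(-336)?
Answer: -829/4 ≈ -207.25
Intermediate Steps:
(3 - 1*210) + 84/(-336) = (3 - 210) + 84*(-1/336) = -207 - ¼ = -829/4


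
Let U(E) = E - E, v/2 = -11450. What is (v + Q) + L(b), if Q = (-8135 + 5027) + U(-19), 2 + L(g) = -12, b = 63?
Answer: -26022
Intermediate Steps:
v = -22900 (v = 2*(-11450) = -22900)
U(E) = 0
L(g) = -14 (L(g) = -2 - 12 = -14)
Q = -3108 (Q = (-8135 + 5027) + 0 = -3108 + 0 = -3108)
(v + Q) + L(b) = (-22900 - 3108) - 14 = -26008 - 14 = -26022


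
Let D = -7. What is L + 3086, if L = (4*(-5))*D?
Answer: 3226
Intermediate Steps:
L = 140 (L = (4*(-5))*(-7) = -20*(-7) = 140)
L + 3086 = 140 + 3086 = 3226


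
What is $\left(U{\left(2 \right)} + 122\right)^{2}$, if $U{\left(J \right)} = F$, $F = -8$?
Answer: $12996$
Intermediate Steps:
$U{\left(J \right)} = -8$
$\left(U{\left(2 \right)} + 122\right)^{2} = \left(-8 + 122\right)^{2} = 114^{2} = 12996$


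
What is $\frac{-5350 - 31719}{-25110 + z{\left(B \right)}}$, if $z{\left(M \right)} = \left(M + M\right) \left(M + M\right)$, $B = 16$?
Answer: $\frac{37069}{24086} \approx 1.539$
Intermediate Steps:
$z{\left(M \right)} = 4 M^{2}$ ($z{\left(M \right)} = 2 M 2 M = 4 M^{2}$)
$\frac{-5350 - 31719}{-25110 + z{\left(B \right)}} = \frac{-5350 - 31719}{-25110 + 4 \cdot 16^{2}} = - \frac{37069}{-25110 + 4 \cdot 256} = - \frac{37069}{-25110 + 1024} = - \frac{37069}{-24086} = \left(-37069\right) \left(- \frac{1}{24086}\right) = \frac{37069}{24086}$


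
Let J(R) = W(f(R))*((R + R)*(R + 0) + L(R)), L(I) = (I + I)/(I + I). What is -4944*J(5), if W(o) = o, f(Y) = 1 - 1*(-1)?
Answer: -504288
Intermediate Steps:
f(Y) = 2 (f(Y) = 1 + 1 = 2)
L(I) = 1 (L(I) = (2*I)/((2*I)) = (2*I)*(1/(2*I)) = 1)
J(R) = 2 + 4*R² (J(R) = 2*((R + R)*(R + 0) + 1) = 2*((2*R)*R + 1) = 2*(2*R² + 1) = 2*(1 + 2*R²) = 2 + 4*R²)
-4944*J(5) = -4944*(2 + 4*5²) = -4944*(2 + 4*25) = -4944*(2 + 100) = -4944*102 = -504288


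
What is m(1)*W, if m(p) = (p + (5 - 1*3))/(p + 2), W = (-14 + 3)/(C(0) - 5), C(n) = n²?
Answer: 11/5 ≈ 2.2000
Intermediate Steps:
W = 11/5 (W = (-14 + 3)/(0² - 5) = -11/(0 - 5) = -11/(-5) = -11*(-⅕) = 11/5 ≈ 2.2000)
m(p) = 1 (m(p) = (p + (5 - 3))/(2 + p) = (p + 2)/(2 + p) = (2 + p)/(2 + p) = 1)
m(1)*W = 1*(11/5) = 11/5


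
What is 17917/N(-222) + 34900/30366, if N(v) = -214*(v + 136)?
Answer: 593183611/279427932 ≈ 2.1228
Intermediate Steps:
N(v) = -29104 - 214*v (N(v) = -214*(136 + v) = -29104 - 214*v)
17917/N(-222) + 34900/30366 = 17917/(-29104 - 214*(-222)) + 34900/30366 = 17917/(-29104 + 47508) + 34900*(1/30366) = 17917/18404 + 17450/15183 = 593183611/279427932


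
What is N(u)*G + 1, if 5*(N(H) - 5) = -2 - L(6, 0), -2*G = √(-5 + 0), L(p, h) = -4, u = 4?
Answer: 1 - 27*I*√5/10 ≈ 1.0 - 6.0374*I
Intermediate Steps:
G = -I*√5/2 (G = -√(-5 + 0)/2 = -I*√5/2 ≈ -1.118*I)
N(H) = 27/5 (N(H) = 5 + (-2 - 1*(-4))/5 = 5 + (-2 + 4)/5 = 5 + (⅕)*2 = 5 + ⅖ = 27/5)
N(u)*G + 1 = 27*(-I*√5/2)/5 + 1 = -27*I*√5/10 + 1 = 1 - 27*I*√5/10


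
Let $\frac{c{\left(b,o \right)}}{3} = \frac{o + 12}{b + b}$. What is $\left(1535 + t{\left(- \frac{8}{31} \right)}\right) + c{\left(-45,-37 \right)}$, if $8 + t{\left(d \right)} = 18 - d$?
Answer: $\frac{287573}{186} \approx 1546.1$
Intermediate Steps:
$c{\left(b,o \right)} = \frac{3 \left(12 + o\right)}{2 b}$ ($c{\left(b,o \right)} = 3 \frac{o + 12}{b + b} = 3 \frac{12 + o}{2 b} = \frac{3 \left(12 + o\right)}{2 b}$)
$t{\left(d \right)} = 10 - d$ ($t{\left(d \right)} = -8 - \left(-18 + d\right) = 10 - d$)
$\left(1535 + t{\left(- \frac{8}{31} \right)}\right) + c{\left(-45,-37 \right)} = \left(1535 + \left(10 - - \frac{8}{31}\right)\right) + \frac{3 \left(12 - 37\right)}{2 \left(-45\right)} = \left(1535 + \left(10 - \left(-8\right) \frac{1}{31}\right)\right) + \frac{3}{2} \left(- \frac{1}{45}\right) \left(-25\right) = \left(1535 + \left(10 - - \frac{8}{31}\right)\right) + \frac{5}{6} = \left(1535 + \left(10 + \frac{8}{31}\right)\right) + \frac{5}{6} = \left(1535 + \frac{318}{31}\right) + \frac{5}{6} = \frac{47903}{31} + \frac{5}{6} = \frac{287573}{186}$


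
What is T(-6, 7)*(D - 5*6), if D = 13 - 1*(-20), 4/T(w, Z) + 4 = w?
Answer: -6/5 ≈ -1.2000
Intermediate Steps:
T(w, Z) = 4/(-4 + w)
D = 33 (D = 13 + 20 = 33)
T(-6, 7)*(D - 5*6) = (4/(-4 - 6))*(33 - 5*6) = (4/(-10))*(33 - 30) = (4*(-⅒))*3 = -⅖*3 = -6/5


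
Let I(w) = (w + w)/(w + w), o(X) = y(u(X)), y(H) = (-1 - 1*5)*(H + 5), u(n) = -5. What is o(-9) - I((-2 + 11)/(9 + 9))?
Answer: -1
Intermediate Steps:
y(H) = -30 - 6*H (y(H) = (-1 - 5)*(5 + H) = -6*(5 + H) = -30 - 6*H)
o(X) = 0 (o(X) = -30 - 6*(-5) = -30 + 30 = 0)
I(w) = 1 (I(w) = (2*w)/((2*w)) = (2*w)*(1/(2*w)) = 1)
o(-9) - I((-2 + 11)/(9 + 9)) = 0 - 1*1 = 0 - 1 = -1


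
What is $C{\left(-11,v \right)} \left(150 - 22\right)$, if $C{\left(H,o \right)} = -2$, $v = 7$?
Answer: $-256$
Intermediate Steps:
$C{\left(-11,v \right)} \left(150 - 22\right) = - 2 \left(150 - 22\right) = \left(-2\right) 128 = -256$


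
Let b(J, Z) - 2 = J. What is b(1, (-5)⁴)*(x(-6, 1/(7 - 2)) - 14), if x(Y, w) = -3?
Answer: -51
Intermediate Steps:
b(J, Z) = 2 + J
b(1, (-5)⁴)*(x(-6, 1/(7 - 2)) - 14) = (2 + 1)*(-3 - 14) = 3*(-17) = -51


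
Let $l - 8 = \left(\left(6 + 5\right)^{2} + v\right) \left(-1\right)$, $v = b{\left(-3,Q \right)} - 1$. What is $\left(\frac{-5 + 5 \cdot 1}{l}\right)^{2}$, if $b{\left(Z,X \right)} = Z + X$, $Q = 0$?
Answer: $0$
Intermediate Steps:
$b{\left(Z,X \right)} = X + Z$
$v = -4$ ($v = \left(0 - 3\right) - 1 = -3 - 1 = -4$)
$l = -109$ ($l = 8 + \left(\left(6 + 5\right)^{2} - 4\right) \left(-1\right) = 8 + \left(11^{2} - 4\right) \left(-1\right) = 8 + \left(121 - 4\right) \left(-1\right) = 8 + 117 \left(-1\right) = 8 - 117 = -109$)
$\left(\frac{-5 + 5 \cdot 1}{l}\right)^{2} = \left(\frac{-5 + 5 \cdot 1}{-109}\right)^{2} = \left(\left(-5 + 5\right) \left(- \frac{1}{109}\right)\right)^{2} = \left(0 \left(- \frac{1}{109}\right)\right)^{2} = 0^{2} = 0$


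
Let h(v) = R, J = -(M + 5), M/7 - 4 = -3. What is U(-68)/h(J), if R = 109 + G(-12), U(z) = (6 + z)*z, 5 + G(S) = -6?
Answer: 2108/49 ≈ 43.020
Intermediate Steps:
M = 7 (M = 28 + 7*(-3) = 28 - 21 = 7)
J = -12 (J = -(7 + 5) = -1*12 = -12)
G(S) = -11 (G(S) = -5 - 6 = -11)
U(z) = z*(6 + z)
R = 98 (R = 109 - 11 = 98)
h(v) = 98
U(-68)/h(J) = -68*(6 - 68)/98 = -68*(-62)*(1/98) = 4216*(1/98) = 2108/49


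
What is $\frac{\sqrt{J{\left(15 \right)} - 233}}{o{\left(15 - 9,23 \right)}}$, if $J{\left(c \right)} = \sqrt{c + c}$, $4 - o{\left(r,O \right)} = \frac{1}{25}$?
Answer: $\frac{25 \sqrt{-233 + \sqrt{30}}}{99} \approx 3.8091 i$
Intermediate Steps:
$o{\left(r,O \right)} = \frac{99}{25}$ ($o{\left(r,O \right)} = 4 - \frac{1}{25} = \frac{99}{25}$)
$J{\left(c \right)} = \sqrt{2} \sqrt{c}$ ($J{\left(c \right)} = \sqrt{2 c} = \sqrt{2} \sqrt{c}$)
$\frac{\sqrt{J{\left(15 \right)} - 233}}{o{\left(15 - 9,23 \right)}} = \frac{\sqrt{\sqrt{2} \sqrt{15} - 233}}{\frac{99}{25}} = \sqrt{\sqrt{30} - 233} \cdot \frac{25}{99} = \sqrt{-233 + \sqrt{30}} \cdot \frac{25}{99} = \frac{25 \sqrt{-233 + \sqrt{30}}}{99}$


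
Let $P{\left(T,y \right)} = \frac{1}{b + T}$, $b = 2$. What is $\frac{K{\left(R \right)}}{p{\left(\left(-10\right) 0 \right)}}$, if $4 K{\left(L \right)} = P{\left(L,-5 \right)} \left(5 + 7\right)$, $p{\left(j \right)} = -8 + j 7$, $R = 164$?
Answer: $- \frac{3}{1328} \approx -0.002259$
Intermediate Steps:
$p{\left(j \right)} = -8 + 7 j$
$P{\left(T,y \right)} = \frac{1}{2 + T}$
$K{\left(L \right)} = \frac{3}{2 + L}$ ($K{\left(L \right)} = \frac{\frac{1}{2 + L} \left(5 + 7\right)}{4} = \frac{\frac{1}{2 + L} 12}{4} = \frac{12 \frac{1}{2 + L}}{4} = \frac{3}{2 + L}$)
$\frac{K{\left(R \right)}}{p{\left(\left(-10\right) 0 \right)}} = \frac{3 \frac{1}{2 + 164}}{-8 + 7 \left(\left(-10\right) 0\right)} = \frac{3 \cdot \frac{1}{166}}{-8 + 7 \cdot 0} = \frac{3 \cdot \frac{1}{166}}{-8 + 0} = \frac{3}{166 \left(-8\right)} = \frac{3}{166} \left(- \frac{1}{8}\right) = - \frac{3}{1328}$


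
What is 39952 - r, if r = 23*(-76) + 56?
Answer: 41644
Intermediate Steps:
r = -1692 (r = -1748 + 56 = -1692)
39952 - r = 39952 - 1*(-1692) = 39952 + 1692 = 41644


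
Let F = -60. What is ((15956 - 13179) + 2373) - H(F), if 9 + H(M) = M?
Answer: 5219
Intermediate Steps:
H(M) = -9 + M
((15956 - 13179) + 2373) - H(F) = ((15956 - 13179) + 2373) - (-9 - 60) = (2777 + 2373) - 1*(-69) = 5150 + 69 = 5219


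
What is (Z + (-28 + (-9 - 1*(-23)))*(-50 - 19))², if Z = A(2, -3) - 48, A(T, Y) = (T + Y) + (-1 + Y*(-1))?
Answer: 844561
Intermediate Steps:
A(T, Y) = -1 + T (A(T, Y) = (T + Y) + (-1 - Y) = -1 + T)
Z = -47 (Z = (-1 + 2) - 48 = 1 - 48 = -47)
(Z + (-28 + (-9 - 1*(-23)))*(-50 - 19))² = (-47 + (-28 + (-9 - 1*(-23)))*(-50 - 19))² = (-47 + (-28 + (-9 + 23))*(-69))² = (-47 + (-28 + 14)*(-69))² = (-47 - 14*(-69))² = (-47 + 966)² = 919² = 844561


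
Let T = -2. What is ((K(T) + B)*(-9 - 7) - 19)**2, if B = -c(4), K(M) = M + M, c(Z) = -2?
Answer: 169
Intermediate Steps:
K(M) = 2*M
B = 2 (B = -1*(-2) = 2)
((K(T) + B)*(-9 - 7) - 19)**2 = ((2*(-2) + 2)*(-9 - 7) - 19)**2 = ((-4 + 2)*(-16) - 19)**2 = (-2*(-16) - 19)**2 = (32 - 19)**2 = 13**2 = 169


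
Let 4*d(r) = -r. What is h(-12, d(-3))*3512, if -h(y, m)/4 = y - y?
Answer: 0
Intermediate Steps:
d(r) = -r/4 (d(r) = (-r)/4 = -r/4)
h(y, m) = 0 (h(y, m) = -4*(y - y) = -4*0 = 0)
h(-12, d(-3))*3512 = 0*3512 = 0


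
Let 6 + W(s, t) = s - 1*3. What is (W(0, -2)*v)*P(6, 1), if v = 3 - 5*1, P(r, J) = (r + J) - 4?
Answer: 54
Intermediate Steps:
P(r, J) = -4 + J + r (P(r, J) = (J + r) - 4 = -4 + J + r)
W(s, t) = -9 + s (W(s, t) = -6 + (s - 1*3) = -6 + (s - 3) = -6 + (-3 + s) = -9 + s)
v = -2 (v = 3 - 5 = -2)
(W(0, -2)*v)*P(6, 1) = ((-9 + 0)*(-2))*(-4 + 1 + 6) = -9*(-2)*3 = 18*3 = 54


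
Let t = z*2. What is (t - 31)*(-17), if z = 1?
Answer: 493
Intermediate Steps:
t = 2 (t = 1*2 = 2)
(t - 31)*(-17) = (2 - 31)*(-17) = -29*(-17) = 493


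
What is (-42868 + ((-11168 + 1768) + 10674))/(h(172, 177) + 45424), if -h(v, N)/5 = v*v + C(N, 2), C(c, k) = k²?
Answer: 20797/51258 ≈ 0.40573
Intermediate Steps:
h(v, N) = -20 - 5*v² (h(v, N) = -5*(v*v + 2²) = -5*(v² + 4) = -5*(4 + v²) = -20 - 5*v²)
(-42868 + ((-11168 + 1768) + 10674))/(h(172, 177) + 45424) = (-42868 + ((-11168 + 1768) + 10674))/((-20 - 5*172²) + 45424) = (-42868 + (-9400 + 10674))/((-20 - 5*29584) + 45424) = (-42868 + 1274)/((-20 - 147920) + 45424) = -41594/(-147940 + 45424) = -41594/(-102516) = -41594*(-1/102516) = 20797/51258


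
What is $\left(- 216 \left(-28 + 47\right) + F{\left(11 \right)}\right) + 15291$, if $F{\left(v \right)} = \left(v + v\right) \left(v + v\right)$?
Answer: $11671$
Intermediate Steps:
$F{\left(v \right)} = 4 v^{2}$ ($F{\left(v \right)} = 2 v 2 v = 4 v^{2}$)
$\left(- 216 \left(-28 + 47\right) + F{\left(11 \right)}\right) + 15291 = \left(- 216 \left(-28 + 47\right) + 4 \cdot 11^{2}\right) + 15291 = \left(\left(-216\right) 19 + 4 \cdot 121\right) + 15291 = \left(-4104 + 484\right) + 15291 = -3620 + 15291 = 11671$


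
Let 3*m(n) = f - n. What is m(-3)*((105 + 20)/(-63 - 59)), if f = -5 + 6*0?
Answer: 125/183 ≈ 0.68306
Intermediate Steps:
f = -5 (f = -5 + 0 = -5)
m(n) = -5/3 - n/3 (m(n) = (-5 - n)/3 = -5/3 - n/3)
m(-3)*((105 + 20)/(-63 - 59)) = (-5/3 - ⅓*(-3))*((105 + 20)/(-63 - 59)) = (-5/3 + 1)*(125/(-122)) = -250*(-1)/(3*122) = -⅔*(-125/122) = 125/183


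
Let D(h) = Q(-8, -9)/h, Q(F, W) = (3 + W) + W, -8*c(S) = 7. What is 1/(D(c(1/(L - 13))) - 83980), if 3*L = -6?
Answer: -7/587740 ≈ -1.1910e-5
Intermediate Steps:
L = -2 (L = (⅓)*(-6) = -2)
c(S) = -7/8 (c(S) = -⅛*7 = -7/8)
Q(F, W) = 3 + 2*W
D(h) = -15/h (D(h) = (3 + 2*(-9))/h = (3 - 18)/h = -15/h)
1/(D(c(1/(L - 13))) - 83980) = 1/(-15/(-7/8) - 83980) = 1/(-15*(-8/7) - 83980) = 1/(120/7 - 83980) = 1/(-587740/7) = -7/587740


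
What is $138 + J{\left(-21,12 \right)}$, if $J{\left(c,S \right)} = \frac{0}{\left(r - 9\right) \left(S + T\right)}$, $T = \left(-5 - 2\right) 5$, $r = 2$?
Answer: $138$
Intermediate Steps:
$T = -35$ ($T = \left(-7\right) 5 = -35$)
$J{\left(c,S \right)} = 0$ ($J{\left(c,S \right)} = \frac{0}{\left(2 - 9\right) \left(S - 35\right)} = \frac{0}{\left(-7\right) \left(-35 + S\right)} = \frac{0}{245 - 7 S} = 0$)
$138 + J{\left(-21,12 \right)} = 138 + 0 = 138$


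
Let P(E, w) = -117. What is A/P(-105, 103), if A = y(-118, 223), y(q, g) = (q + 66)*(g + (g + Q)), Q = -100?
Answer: 1384/9 ≈ 153.78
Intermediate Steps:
y(q, g) = (-100 + 2*g)*(66 + q) (y(q, g) = (q + 66)*(g + (g - 100)) = (66 + q)*(g + (-100 + g)) = (66 + q)*(-100 + 2*g) = (-100 + 2*g)*(66 + q))
A = -17992 (A = -6600 - 100*(-118) + 132*223 + 2*223*(-118) = -6600 + 11800 + 29436 - 52628 = -17992)
A/P(-105, 103) = -17992/(-117) = -17992*(-1/117) = 1384/9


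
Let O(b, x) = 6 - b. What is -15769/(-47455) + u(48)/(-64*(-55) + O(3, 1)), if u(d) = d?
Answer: 57832027/167183965 ≈ 0.34592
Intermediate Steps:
-15769/(-47455) + u(48)/(-64*(-55) + O(3, 1)) = -15769/(-47455) + 48/(-64*(-55) + (6 - 1*3)) = -15769*(-1/47455) + 48/(3520 + (6 - 3)) = 15769/47455 + 48/(3520 + 3) = 15769/47455 + 48/3523 = 57832027/167183965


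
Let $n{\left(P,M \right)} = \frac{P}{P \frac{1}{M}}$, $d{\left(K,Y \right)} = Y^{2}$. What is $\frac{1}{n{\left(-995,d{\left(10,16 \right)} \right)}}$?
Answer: $\frac{1}{256} \approx 0.0039063$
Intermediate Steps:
$n{\left(P,M \right)} = M$ ($n{\left(P,M \right)} = P \frac{M}{P} = M$)
$\frac{1}{n{\left(-995,d{\left(10,16 \right)} \right)}} = \frac{1}{16^{2}} = \frac{1}{256}$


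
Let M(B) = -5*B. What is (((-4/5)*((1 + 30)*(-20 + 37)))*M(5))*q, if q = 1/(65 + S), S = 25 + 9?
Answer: 10540/99 ≈ 106.46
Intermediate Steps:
S = 34
q = 1/99 (q = 1/(65 + 34) = 1/99 ≈ 0.010101)
(((-4/5)*((1 + 30)*(-20 + 37)))*M(5))*q = (((-4/5)*((1 + 30)*(-20 + 37)))*(-5*5))*(1/99) = (((-4*⅕)*(31*17))*(-25))*(1/99) = (-⅘*527*(-25))*(1/99) = -2108/5*(-25)*(1/99) = 10540*(1/99) = 10540/99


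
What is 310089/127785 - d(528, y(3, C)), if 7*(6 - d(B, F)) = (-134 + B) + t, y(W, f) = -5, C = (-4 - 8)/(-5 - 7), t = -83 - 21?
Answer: 230349/6085 ≈ 37.855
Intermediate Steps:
t = -104
C = 1 (C = -12/(-12) = -12*(-1/12) = 1)
d(B, F) = 40 - B/7 (d(B, F) = 6 - ((-134 + B) - 104)/7 = 6 - (-238 + B)/7 = 6 + (34 - B/7) = 40 - B/7)
310089/127785 - d(528, y(3, C)) = 310089/127785 - (40 - ⅐*528) = 310089*(1/127785) - (40 - 528/7) = 103363/42595 - 1*(-248/7) = 103363/42595 + 248/7 = 230349/6085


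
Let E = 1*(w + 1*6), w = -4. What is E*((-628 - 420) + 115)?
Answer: -1866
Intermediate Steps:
E = 2 (E = 1*(-4 + 1*6) = 1*(-4 + 6) = 1*2 = 2)
E*((-628 - 420) + 115) = 2*((-628 - 420) + 115) = 2*(-1048 + 115) = 2*(-933) = -1866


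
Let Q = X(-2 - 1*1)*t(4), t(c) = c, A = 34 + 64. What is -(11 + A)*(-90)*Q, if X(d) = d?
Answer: -117720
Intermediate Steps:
A = 98
Q = -12 (Q = (-2 - 1*1)*4 = (-2 - 1)*4 = -3*4 = -12)
-(11 + A)*(-90)*Q = -(11 + 98)*(-90)*(-12) = -109*(-90)*(-12) = -(-9810)*(-12) = -1*117720 = -117720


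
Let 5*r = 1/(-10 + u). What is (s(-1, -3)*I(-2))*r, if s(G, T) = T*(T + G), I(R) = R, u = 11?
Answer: -24/5 ≈ -4.8000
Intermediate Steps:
r = ⅕ (r = 1/(5*(-10 + 11)) = (⅕)/1 = (⅕)*1 = ⅕ ≈ 0.20000)
s(G, T) = T*(G + T)
(s(-1, -3)*I(-2))*r = (-3*(-1 - 3)*(-2))*(⅕) = (-3*(-4)*(-2))*(⅕) = (12*(-2))*(⅕) = -24*⅕ = -24/5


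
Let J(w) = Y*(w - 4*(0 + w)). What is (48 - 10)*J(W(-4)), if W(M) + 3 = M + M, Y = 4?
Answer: 5016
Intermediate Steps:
W(M) = -3 + 2*M (W(M) = -3 + (M + M) = -3 + 2*M)
J(w) = -12*w (J(w) = 4*(w - 4*(0 + w)) = 4*(w - 4*w) = 4*(-3*w) = -12*w)
(48 - 10)*J(W(-4)) = (48 - 10)*(-12*(-3 + 2*(-4))) = 38*(-12*(-3 - 8)) = 38*(-12*(-11)) = 38*132 = 5016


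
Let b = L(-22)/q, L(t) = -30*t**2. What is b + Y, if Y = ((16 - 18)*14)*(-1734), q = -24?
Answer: 49157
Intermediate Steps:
Y = 48552 (Y = -2*14*(-1734) = -28*(-1734) = 48552)
b = 605 (b = (-30*(-22)**2)/(-24) = -(-5)*484/4 = -1/24*(-14520) = 605)
b + Y = 605 + 48552 = 49157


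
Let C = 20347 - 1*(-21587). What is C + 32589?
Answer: 74523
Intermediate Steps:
C = 41934 (C = 20347 + 21587 = 41934)
C + 32589 = 41934 + 32589 = 74523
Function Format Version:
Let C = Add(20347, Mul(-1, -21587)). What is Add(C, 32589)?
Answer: 74523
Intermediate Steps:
C = 41934 (C = Add(20347, 21587) = 41934)
Add(C, 32589) = Add(41934, 32589) = 74523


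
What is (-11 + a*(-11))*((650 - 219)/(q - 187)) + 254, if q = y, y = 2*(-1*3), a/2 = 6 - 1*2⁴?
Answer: -41057/193 ≈ -212.73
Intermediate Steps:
a = -20 (a = 2*(6 - 1*2⁴) = 2*(6 - 1*16) = 2*(6 - 16) = 2*(-10) = -20)
y = -6 (y = 2*(-3) = -6)
q = -6
(-11 + a*(-11))*((650 - 219)/(q - 187)) + 254 = (-11 - 20*(-11))*((650 - 219)/(-6 - 187)) + 254 = (-11 + 220)*(431/(-193)) + 254 = 209*(431*(-1/193)) + 254 = 209*(-431/193) + 254 = -90079/193 + 254 = -41057/193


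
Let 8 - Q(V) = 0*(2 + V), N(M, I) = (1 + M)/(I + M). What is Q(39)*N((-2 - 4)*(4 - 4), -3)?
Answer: -8/3 ≈ -2.6667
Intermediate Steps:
N(M, I) = (1 + M)/(I + M)
Q(V) = 8 (Q(V) = 8 - 0*(2 + V) = 8 - 1*0 = 8 + 0 = 8)
Q(39)*N((-2 - 4)*(4 - 4), -3) = 8*((1 + (-2 - 4)*(4 - 4))/(-3 + (-2 - 4)*(4 - 4))) = 8*((1 - 6*0)/(-3 - 6*0)) = 8*((1 + 0)/(-3 + 0)) = 8*(1/(-3)) = 8*(-⅓*1) = 8*(-⅓) = -8/3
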